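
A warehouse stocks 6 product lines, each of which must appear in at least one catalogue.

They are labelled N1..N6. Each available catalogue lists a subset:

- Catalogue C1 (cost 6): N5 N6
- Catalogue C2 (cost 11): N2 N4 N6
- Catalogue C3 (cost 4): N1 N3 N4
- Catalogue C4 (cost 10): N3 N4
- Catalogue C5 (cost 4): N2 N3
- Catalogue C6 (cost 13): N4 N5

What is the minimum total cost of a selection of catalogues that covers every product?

14

C1, C3, C5 together cover every product (C1 ∪ C3 ∪ C5 = {N1, N2, N3, N4, N5, N6}); total cost 6 + 4 + 4 = 14.
No covering selection has total cost below 14.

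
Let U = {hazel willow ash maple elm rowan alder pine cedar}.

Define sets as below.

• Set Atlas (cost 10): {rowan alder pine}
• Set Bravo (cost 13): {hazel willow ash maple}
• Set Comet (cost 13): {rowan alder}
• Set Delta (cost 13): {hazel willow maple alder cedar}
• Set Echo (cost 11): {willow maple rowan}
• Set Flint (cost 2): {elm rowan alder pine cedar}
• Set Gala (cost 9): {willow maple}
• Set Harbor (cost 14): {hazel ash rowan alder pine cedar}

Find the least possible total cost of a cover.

Bravo, Flint together cover every item (Bravo ∪ Flint = {hazel, willow, ash, maple, elm, rowan, alder, pine, cedar}); total cost 13 + 2 = 15.
No covering selection has total cost below 15.

15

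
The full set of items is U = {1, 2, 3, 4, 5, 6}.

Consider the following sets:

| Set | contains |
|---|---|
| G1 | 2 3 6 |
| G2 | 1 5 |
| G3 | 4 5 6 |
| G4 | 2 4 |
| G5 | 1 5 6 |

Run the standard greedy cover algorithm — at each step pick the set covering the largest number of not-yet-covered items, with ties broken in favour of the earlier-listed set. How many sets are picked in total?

Greedy: pick G1 (covers 3 new) → pick G2 (covers 2 new) → pick G3 (covers 1 new). Total picks: 3.

3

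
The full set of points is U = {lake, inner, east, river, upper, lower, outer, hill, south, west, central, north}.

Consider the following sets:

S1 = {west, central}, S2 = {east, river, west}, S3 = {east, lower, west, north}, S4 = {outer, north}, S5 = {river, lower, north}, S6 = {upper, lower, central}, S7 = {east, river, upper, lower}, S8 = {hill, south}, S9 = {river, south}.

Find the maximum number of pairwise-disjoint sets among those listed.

S1, S4, S7, S8 are pairwise disjoint (S1={west,central}; S4={outer,north}; S7={east,river,upper,lower}; S8={hill,south}).
Every remaining set overlaps one of these, and no 5 of the listed sets are pairwise disjoint, so 4 is the maximum.

4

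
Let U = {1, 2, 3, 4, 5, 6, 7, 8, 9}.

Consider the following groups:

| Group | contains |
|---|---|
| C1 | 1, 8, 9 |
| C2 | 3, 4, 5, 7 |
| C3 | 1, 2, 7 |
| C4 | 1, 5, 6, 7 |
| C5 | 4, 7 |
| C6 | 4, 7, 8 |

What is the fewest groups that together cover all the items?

4

Take {C1, C2, C3, C4}. Their union is {1, 2, 3, 4, 5, 6, 7, 8, 9}, which is all 9 items.
Only C4 contains 6, so C4 is forced; the remaining 5 items need at least 3 more groups (each remaining group adds at most 2) — so at least 4 groups are needed, and 4 is optimal.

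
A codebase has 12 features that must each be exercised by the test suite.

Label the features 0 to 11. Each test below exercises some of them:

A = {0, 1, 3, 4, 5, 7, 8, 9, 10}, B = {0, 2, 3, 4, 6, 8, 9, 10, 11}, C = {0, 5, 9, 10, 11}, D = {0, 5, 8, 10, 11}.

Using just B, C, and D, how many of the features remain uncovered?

Union of B, C, D = {0, 2, 3, 4, 5, 6, 8, 9, 10, 11}.
Not covered: 1, 7 — 2 features.

2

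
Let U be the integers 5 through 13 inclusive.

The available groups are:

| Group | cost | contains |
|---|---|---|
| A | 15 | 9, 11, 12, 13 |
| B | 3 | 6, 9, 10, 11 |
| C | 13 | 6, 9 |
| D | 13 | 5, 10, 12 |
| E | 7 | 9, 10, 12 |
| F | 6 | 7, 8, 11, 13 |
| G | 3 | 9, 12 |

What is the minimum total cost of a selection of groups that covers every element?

B, D, F together cover every element (B ∪ D ∪ F = {5, 6, 7, 8, 9, 10, 11, 12, 13}); total cost 3 + 13 + 6 = 22.
The greedy pick B, F, G, D costs 25; no covering selection beats 22.

22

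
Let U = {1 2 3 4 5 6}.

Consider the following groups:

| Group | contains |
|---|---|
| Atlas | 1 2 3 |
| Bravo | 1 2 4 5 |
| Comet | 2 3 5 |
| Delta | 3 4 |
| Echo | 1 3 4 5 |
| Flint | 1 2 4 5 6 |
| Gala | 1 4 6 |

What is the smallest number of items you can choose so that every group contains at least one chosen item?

The 2 items {3, 4} hit every group.
The groups Comet, Gala are pairwise disjoint, so any hitting set needs a separate item for each — at least 2. Hence 2 is optimal.

2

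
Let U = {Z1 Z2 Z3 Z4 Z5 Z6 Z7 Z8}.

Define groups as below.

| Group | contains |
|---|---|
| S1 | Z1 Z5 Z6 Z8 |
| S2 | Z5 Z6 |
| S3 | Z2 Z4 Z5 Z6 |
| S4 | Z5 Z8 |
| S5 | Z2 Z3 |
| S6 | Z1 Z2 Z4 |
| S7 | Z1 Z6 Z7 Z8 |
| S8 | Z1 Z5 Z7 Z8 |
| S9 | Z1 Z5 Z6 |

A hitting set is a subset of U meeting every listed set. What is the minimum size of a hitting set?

Take H = {Z2, Z6, Z8}. Each listed group contains at least one of these, so H is a hitting set of size 3.
No choice of 2 items meets every group, so 3 is the minimum.

3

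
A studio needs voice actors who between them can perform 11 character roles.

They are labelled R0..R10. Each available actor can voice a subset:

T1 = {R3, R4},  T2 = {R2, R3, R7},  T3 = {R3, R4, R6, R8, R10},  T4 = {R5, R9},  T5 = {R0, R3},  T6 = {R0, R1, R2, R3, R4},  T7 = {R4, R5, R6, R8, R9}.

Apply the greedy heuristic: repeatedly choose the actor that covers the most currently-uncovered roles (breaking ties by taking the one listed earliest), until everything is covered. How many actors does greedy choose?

4

Greedy: pick T3 (covers 5 new) → pick T6 (covers 3 new) → pick T4 (covers 2 new) → pick T2 (covers 1 new). Total picks: 4.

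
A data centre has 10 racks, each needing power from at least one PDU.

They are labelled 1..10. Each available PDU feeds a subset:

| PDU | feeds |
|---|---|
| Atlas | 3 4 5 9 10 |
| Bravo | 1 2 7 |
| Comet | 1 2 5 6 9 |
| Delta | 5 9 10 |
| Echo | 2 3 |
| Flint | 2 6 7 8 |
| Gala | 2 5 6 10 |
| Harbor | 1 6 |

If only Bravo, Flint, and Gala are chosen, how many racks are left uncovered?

3

Union of Bravo, Flint, Gala = {1, 2, 5, 6, 7, 8, 10}.
Not covered: 3, 4, 9 — 3 racks.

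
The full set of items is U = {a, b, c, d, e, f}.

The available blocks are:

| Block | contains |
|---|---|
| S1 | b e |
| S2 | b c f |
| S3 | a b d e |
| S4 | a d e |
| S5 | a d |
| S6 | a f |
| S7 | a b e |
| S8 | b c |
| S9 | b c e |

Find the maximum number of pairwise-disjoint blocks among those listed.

S6, S8 are pairwise disjoint (S6={a,f}; S8={b,c}).
Every remaining block overlaps one of these, and no 3 of the listed blocks are pairwise disjoint, so 2 is the maximum.

2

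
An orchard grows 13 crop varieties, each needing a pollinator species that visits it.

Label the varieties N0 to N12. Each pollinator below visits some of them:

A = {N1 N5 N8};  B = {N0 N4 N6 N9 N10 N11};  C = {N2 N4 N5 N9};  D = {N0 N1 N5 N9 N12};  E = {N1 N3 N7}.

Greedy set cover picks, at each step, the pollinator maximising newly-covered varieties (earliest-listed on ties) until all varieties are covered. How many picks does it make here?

5

Greedy: pick B (covers 6 new) → pick A (covers 3 new) → pick E (covers 2 new) → pick C (covers 1 new) → pick D (covers 1 new). Total picks: 5.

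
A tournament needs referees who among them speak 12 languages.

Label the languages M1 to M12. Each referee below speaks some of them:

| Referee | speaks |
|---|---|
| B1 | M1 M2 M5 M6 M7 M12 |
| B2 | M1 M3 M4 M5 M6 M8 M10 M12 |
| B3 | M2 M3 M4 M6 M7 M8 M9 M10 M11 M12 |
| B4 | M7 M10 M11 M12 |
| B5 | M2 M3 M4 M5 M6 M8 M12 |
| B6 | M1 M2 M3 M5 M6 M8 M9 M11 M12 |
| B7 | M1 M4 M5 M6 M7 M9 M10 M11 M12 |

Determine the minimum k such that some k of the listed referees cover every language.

B2 and B3 together: B2 ∪ B3 = {M1, M2, M3, M4, M5, M6, M7, M8, M9, M10, M11, M12} — every language is covered.
No single referee has all 12 languages (the largest, B3, has 10), so 2 is optimal.

2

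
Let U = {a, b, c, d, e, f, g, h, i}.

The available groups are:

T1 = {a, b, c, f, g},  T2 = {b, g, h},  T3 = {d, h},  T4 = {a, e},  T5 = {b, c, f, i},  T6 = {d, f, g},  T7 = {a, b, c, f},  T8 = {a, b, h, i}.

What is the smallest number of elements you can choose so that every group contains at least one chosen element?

The 3 elements {a, f, h} hit every group.
The groups T3, T4, T5 are pairwise disjoint, so any hitting set needs a separate element for each — at least 3. Hence 3 is optimal.

3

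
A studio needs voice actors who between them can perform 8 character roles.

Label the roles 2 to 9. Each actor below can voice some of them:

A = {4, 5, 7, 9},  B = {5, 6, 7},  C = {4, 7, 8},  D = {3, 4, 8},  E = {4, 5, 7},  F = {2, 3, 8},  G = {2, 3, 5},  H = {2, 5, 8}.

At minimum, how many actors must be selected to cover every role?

A and B and F together: A ∪ B ∪ F = {2, 3, 4, 5, 6, 7, 8, 9} — every role is covered.
Only B contains 6, so B is forced; the remaining 5 roles need at least 2 more actors (each remaining actor adds at most 3) — so at least 3 actors are needed, and 3 is optimal.

3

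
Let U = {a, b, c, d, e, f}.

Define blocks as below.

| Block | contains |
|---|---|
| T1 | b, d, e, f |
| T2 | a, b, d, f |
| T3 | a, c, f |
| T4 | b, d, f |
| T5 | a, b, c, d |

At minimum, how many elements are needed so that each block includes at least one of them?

2

Take H = {a, b}. Each listed block contains at least one of these, so H is a hitting set of size 2.
No single element lies in every block, so at least 2 are needed and 2 is optimal.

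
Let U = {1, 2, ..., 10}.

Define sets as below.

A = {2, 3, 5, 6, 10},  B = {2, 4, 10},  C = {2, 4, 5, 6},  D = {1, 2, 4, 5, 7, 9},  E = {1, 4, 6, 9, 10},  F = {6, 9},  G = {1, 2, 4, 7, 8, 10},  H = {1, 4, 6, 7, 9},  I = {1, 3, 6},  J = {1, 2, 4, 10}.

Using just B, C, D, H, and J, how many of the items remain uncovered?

Union of B, C, D, H, J = {1, 2, 4, 5, 6, 7, 9, 10}.
Not covered: 3, 8 — 2 items.

2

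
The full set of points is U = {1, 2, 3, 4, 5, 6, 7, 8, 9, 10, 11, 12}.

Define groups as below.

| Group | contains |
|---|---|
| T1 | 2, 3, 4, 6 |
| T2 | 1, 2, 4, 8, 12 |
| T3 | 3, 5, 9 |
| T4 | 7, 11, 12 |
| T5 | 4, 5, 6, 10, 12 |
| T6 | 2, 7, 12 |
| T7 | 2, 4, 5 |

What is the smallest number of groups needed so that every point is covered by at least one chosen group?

T2, T3, T4, and T5 cover everything between them: the union {1, 2, 3, 4, 5, 6, 7, 8, 9, 10, 11, 12} is all of U.
Only T2 contains 1, so T2 is forced; the remaining 7 points need at least 3 more groups (each remaining group adds at most 3) — so at least 4 groups are needed, and 4 is optimal.

4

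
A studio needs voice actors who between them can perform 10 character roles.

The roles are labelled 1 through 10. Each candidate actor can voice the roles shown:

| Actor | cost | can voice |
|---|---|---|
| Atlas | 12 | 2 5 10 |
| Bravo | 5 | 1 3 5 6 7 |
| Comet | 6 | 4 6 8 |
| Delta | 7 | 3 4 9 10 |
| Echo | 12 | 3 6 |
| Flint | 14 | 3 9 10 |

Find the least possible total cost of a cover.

Atlas, Bravo, Comet, Delta together cover every role (Atlas ∪ Bravo ∪ Comet ∪ Delta = {1, 2, 3, 4, 5, 6, 7, 8, 9, 10}); total cost 12 + 5 + 6 + 7 = 30.
No covering selection has total cost below 30.

30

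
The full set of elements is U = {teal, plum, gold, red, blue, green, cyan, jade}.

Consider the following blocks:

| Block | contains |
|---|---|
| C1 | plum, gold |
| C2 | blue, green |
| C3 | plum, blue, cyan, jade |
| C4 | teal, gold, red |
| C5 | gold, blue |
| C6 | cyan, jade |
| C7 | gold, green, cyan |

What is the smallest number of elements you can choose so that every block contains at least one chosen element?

The 3 elements {gold, blue, cyan} hit every block.
The blocks C1, C2, C6 are pairwise disjoint, so any hitting set needs a separate element for each — at least 3. Hence 3 is optimal.

3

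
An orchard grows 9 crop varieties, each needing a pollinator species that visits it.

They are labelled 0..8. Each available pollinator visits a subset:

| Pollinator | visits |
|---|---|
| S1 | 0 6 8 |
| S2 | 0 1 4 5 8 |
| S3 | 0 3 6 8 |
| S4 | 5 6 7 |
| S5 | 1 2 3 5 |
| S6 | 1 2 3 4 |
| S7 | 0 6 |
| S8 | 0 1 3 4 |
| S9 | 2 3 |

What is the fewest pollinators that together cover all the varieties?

Take {S2, S4, S5}. Their union is {0, 1, 2, 3, 4, 5, 6, 7, 8}, which is all 9 varieties.
Only S4 contains 7, so S4 is forced; the remaining 6 varieties need at least 2 more pollinators (each remaining pollinator adds at most 4) — so at least 3 pollinators are needed, and 3 is optimal.

3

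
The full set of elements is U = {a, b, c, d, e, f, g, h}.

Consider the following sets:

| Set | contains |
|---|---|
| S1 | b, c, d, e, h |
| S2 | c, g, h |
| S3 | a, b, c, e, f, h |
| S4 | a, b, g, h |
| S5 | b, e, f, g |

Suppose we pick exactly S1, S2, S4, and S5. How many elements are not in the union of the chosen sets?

Union of S1, S2, S4, S5 = {a, b, c, d, e, f, g, h} — that's every element, so 0 are uncovered.

0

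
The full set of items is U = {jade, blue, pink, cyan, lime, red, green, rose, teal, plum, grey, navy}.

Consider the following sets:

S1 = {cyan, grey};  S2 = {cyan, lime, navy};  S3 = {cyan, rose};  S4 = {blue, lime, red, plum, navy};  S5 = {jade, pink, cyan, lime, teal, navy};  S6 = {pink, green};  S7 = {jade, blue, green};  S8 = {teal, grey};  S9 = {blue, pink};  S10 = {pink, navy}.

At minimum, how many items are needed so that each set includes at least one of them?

The 4 items {blue, pink, cyan, teal} hit every set.
The sets S3, S4, S6, S8 are pairwise disjoint, so any hitting set needs a separate item for each — at least 4. Hence 4 is optimal.

4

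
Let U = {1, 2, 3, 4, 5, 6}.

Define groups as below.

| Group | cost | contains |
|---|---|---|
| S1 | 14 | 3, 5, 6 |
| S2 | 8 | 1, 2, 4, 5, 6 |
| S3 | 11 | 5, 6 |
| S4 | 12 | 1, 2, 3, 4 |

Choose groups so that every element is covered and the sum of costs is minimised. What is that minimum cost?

S2, S4 together cover every element (S2 ∪ S4 = {1, 2, 3, 4, 5, 6}); total cost 8 + 12 = 20.
No covering selection has total cost below 20.

20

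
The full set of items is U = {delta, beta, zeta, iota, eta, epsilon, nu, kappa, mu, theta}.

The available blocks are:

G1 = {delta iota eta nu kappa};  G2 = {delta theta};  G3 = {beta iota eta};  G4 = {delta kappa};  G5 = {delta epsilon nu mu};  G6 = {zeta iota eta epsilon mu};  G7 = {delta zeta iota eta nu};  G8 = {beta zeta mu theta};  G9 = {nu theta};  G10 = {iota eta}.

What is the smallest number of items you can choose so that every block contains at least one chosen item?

Take H = {delta, iota, theta}. Each listed block contains at least one of these, so H is a hitting set of size 3.
The blocks G4, G9, G10 are pairwise disjoint, so any hitting set needs a separate item for each — at least 3. Hence 3 is optimal.

3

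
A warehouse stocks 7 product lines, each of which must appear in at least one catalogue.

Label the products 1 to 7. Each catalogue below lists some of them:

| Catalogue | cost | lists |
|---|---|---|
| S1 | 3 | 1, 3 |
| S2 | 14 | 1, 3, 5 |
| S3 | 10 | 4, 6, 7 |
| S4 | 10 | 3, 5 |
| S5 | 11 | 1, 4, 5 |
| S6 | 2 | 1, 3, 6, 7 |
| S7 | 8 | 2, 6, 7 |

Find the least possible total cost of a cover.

S5, S6, S7 together cover every product (S5 ∪ S6 ∪ S7 = {1, 2, 3, 4, 5, 6, 7}); total cost 11 + 2 + 8 = 21.
No covering selection has total cost below 21.

21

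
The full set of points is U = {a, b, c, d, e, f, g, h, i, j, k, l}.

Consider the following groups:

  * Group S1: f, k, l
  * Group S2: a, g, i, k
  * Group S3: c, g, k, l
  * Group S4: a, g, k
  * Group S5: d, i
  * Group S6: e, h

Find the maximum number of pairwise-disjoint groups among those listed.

3

S3, S5, S6 are pairwise disjoint (S3={c,g,k,l}; S5={d,i}; S6={e,h}).
Every remaining group overlaps one of these, and no 4 of the listed groups are pairwise disjoint, so 3 is the maximum.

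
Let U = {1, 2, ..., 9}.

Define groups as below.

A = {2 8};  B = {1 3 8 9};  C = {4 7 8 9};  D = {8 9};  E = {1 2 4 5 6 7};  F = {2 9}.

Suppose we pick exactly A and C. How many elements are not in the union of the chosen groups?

4

Union of A, C = {2, 4, 7, 8, 9}.
Not covered: 1, 3, 5, 6 — 4 elements.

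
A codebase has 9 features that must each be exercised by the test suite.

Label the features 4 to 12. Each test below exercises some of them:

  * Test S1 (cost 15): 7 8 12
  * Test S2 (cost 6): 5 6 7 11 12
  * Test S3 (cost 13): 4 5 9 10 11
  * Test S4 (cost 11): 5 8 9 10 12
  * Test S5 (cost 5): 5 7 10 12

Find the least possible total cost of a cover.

S2, S3, S4 together cover every feature (S2 ∪ S3 ∪ S4 = {4, 5, 6, 7, 8, 9, 10, 11, 12}); total cost 6 + 13 + 11 = 30.
No covering selection has total cost below 30.

30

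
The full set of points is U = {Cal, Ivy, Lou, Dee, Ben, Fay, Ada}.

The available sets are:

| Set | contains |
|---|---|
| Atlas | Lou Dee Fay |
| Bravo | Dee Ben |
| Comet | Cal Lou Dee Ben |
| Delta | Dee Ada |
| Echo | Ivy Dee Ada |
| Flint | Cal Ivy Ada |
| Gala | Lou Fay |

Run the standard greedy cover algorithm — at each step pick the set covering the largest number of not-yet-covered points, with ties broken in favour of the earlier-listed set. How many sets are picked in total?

3

Greedy: pick Comet (covers 4 new) → pick Echo (covers 2 new) → pick Atlas (covers 1 new). Total picks: 3.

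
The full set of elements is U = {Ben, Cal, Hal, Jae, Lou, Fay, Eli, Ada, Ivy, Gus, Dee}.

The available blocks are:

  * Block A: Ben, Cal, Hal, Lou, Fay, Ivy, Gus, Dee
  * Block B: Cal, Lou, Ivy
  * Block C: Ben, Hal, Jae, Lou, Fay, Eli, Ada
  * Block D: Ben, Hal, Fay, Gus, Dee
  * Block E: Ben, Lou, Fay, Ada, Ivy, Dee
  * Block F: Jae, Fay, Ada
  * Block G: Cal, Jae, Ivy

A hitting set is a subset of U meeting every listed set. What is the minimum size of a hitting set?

The 2 elements {Cal, Fay} hit every block.
The blocks D, G are pairwise disjoint, so any hitting set needs a separate element for each — at least 2. Hence 2 is optimal.

2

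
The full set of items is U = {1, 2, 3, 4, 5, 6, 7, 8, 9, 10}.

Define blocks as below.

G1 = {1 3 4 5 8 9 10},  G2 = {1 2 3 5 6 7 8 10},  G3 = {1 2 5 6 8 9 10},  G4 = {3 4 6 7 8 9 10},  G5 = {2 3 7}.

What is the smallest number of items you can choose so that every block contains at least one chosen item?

2

H = {3, 8} meets every block (each contains at least one member of H), and |H| = 2.
No single item lies in every block, so at least 2 are needed and 2 is optimal.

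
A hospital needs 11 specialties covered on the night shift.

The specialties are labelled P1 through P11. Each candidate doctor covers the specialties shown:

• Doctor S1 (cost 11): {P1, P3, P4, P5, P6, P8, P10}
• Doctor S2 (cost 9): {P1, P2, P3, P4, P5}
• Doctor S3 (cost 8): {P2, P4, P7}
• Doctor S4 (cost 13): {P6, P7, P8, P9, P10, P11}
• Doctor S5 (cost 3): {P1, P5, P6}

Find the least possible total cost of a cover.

S2, S4 together cover every specialty (S2 ∪ S4 = {P1, P2, P3, P4, P5, P6, P7, P8, P9, P10, P11}); total cost 9 + 13 = 22.
The greedy pick S5, S4, S2 costs 25; no covering selection beats 22.

22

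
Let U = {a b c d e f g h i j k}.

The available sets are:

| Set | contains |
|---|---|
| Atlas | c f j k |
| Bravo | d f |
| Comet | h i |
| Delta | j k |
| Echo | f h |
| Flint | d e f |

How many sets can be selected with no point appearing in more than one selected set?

3

Bravo, Comet, Delta are pairwise disjoint (Bravo={d,f}; Comet={h,i}; Delta={j,k}).
Every remaining set overlaps one of these, and no 4 of the listed sets are pairwise disjoint, so 3 is the maximum.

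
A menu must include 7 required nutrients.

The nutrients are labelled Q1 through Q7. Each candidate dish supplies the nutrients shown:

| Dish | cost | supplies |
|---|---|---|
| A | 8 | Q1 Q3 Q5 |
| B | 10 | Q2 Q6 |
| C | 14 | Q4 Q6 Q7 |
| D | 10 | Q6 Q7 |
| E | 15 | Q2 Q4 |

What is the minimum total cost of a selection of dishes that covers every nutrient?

32

A, B, C together cover every nutrient (A ∪ B ∪ C = {Q1, Q2, Q3, Q4, Q5, Q6, Q7}); total cost 8 + 10 + 14 = 32.
No covering selection has total cost below 32.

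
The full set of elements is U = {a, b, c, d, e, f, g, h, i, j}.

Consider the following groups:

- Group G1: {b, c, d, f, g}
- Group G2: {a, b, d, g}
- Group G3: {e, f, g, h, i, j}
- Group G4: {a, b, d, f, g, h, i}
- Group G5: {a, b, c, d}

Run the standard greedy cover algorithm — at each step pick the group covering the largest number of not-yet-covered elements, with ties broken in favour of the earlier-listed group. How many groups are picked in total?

3

Greedy: pick G4 (covers 7 new) → pick G3 (covers 2 new) → pick G1 (covers 1 new). Total picks: 3.
(The true minimum cover uses only 2 groups, so greedy is not optimal here.)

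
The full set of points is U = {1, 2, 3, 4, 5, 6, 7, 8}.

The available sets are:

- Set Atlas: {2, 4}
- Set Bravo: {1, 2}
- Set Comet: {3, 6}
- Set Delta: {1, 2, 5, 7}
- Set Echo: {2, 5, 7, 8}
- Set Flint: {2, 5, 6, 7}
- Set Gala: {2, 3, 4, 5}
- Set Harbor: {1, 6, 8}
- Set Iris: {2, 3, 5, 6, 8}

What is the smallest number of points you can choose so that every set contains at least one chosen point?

The 2 points {2, 6} hit every set.
The sets Gala, Harbor are pairwise disjoint, so any hitting set needs a separate point for each — at least 2. Hence 2 is optimal.

2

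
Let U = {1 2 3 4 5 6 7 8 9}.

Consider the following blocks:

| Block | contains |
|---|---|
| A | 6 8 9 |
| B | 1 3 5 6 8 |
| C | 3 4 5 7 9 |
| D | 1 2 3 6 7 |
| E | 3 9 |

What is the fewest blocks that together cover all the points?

3

A and C and D together: A ∪ C ∪ D = {1, 2, 3, 4, 5, 6, 7, 8, 9} — every point is covered.
Only D contains 2, so D is forced; the remaining 4 points need at least 2 more blocks (each remaining block adds at most 3) — so at least 3 blocks are needed, and 3 is optimal.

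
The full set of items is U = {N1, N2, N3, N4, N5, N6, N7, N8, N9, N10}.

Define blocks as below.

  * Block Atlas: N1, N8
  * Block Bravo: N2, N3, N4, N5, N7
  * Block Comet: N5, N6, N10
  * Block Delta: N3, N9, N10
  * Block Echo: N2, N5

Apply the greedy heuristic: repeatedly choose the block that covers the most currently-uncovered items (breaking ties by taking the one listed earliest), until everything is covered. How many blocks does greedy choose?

4

Greedy: pick Bravo (covers 5 new) → pick Atlas (covers 2 new) → pick Comet (covers 2 new) → pick Delta (covers 1 new). Total picks: 4.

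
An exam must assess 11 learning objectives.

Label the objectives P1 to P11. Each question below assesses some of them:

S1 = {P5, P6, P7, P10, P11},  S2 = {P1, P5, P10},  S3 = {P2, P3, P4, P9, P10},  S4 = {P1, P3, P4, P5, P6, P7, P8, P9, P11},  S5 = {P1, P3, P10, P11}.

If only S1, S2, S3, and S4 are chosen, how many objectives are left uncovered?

0

Union of S1, S2, S3, S4 = {P1, P2, P3, P4, P5, P6, P7, P8, P9, P10, P11} — that's every objective, so 0 are uncovered.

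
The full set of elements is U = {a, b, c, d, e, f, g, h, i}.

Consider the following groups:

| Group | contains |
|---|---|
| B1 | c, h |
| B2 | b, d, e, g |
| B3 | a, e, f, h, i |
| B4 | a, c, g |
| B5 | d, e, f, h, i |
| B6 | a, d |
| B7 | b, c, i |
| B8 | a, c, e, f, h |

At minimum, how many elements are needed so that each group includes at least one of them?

T = {c, d, h} meets every group (each contains at least one member of T), and |T| = 3.
No choice of 2 elements meets every group, so 3 is the minimum.

3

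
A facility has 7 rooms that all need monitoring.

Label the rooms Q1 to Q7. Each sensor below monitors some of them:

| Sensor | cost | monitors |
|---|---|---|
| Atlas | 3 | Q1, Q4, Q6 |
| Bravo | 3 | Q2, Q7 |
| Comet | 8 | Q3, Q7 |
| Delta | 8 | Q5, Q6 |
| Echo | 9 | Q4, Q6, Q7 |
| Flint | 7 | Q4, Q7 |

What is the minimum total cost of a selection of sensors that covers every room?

22

Atlas, Bravo, Comet, Delta together cover every room (Atlas ∪ Bravo ∪ Comet ∪ Delta = {Q1, Q2, Q3, Q4, Q5, Q6, Q7}); total cost 3 + 3 + 8 + 8 = 22.
No covering selection has total cost below 22.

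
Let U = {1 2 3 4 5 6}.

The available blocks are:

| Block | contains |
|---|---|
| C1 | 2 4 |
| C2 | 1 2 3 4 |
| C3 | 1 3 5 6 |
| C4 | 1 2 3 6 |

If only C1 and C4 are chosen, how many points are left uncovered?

1

Union of C1, C4 = {1, 2, 3, 4, 6}.
Not covered: 5 — 1 point.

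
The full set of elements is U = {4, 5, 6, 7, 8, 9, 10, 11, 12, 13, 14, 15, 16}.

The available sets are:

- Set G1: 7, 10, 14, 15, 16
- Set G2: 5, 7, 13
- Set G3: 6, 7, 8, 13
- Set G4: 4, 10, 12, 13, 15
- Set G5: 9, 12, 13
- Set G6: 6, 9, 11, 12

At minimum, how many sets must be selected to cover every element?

5

G1, G2, G3, G4, and G6 cover everything between them: the union {4, 5, 6, 7, 8, 9, 10, 11, 12, 13, 14, 15, 16} is all of U.
No 4 of the 6 sets cover everything (all 15 combinations miss at least one element), so 5 is optimal.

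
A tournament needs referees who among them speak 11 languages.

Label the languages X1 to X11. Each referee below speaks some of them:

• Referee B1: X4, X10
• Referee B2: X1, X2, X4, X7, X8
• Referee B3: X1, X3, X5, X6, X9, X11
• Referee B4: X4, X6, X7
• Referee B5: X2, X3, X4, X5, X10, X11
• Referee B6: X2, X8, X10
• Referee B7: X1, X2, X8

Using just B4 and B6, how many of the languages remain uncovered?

Union of B4, B6 = {X2, X4, X6, X7, X8, X10}.
Not covered: X1, X3, X5, X9, X11 — 5 languages.

5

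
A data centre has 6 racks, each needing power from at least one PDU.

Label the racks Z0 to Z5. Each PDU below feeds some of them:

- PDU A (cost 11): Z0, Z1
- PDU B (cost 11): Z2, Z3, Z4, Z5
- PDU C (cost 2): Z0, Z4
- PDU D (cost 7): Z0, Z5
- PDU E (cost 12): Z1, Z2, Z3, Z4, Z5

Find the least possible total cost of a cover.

C, E together cover every rack (C ∪ E = {Z0, Z1, Z2, Z3, Z4, Z5}); total cost 2 + 12 = 14.
No covering selection has total cost below 14.

14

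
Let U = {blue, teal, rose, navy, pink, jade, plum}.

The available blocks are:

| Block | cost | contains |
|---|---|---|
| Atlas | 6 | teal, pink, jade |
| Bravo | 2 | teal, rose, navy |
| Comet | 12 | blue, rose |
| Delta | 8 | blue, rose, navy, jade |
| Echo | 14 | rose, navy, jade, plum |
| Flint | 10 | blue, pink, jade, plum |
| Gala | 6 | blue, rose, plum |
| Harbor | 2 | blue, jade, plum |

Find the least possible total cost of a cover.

Atlas, Bravo, Harbor together cover every element (Atlas ∪ Bravo ∪ Harbor = {blue, teal, rose, navy, pink, jade, plum}); total cost 6 + 2 + 2 = 10.
No covering selection has total cost below 10.

10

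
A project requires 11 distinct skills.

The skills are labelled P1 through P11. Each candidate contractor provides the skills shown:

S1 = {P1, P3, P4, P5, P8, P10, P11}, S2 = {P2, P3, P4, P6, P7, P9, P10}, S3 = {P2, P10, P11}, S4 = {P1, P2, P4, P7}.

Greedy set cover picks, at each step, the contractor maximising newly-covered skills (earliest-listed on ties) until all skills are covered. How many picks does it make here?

2

Greedy: pick S1 (covers 7 new) → pick S2 (covers 4 new). Total picks: 2.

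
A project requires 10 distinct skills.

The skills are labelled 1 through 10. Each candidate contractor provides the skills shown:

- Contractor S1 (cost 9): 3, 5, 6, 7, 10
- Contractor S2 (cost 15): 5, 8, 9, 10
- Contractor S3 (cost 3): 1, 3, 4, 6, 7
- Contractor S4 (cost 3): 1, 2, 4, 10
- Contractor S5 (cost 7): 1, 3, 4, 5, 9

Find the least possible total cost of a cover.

21

S2, S3, S4 together cover every skill (S2 ∪ S3 ∪ S4 = {1, 2, 3, 4, 5, 6, 7, 8, 9, 10}); total cost 15 + 3 + 3 = 21.
The greedy pick S3, S4, S5, S2 costs 28; no covering selection beats 21.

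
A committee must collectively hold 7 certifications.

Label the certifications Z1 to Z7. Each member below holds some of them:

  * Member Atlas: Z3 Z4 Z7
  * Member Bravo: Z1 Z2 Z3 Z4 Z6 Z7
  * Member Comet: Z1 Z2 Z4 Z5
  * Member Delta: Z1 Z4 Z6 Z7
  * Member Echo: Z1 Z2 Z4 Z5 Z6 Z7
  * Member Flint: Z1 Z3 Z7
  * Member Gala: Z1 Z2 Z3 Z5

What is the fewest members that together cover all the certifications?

Take {Bravo, Comet}. Their union is {Z1, Z2, Z3, Z4, Z5, Z6, Z7}, which is all 7 certifications.
No single member has all 7 certifications (the largest, Bravo, has 6), so 2 is optimal.

2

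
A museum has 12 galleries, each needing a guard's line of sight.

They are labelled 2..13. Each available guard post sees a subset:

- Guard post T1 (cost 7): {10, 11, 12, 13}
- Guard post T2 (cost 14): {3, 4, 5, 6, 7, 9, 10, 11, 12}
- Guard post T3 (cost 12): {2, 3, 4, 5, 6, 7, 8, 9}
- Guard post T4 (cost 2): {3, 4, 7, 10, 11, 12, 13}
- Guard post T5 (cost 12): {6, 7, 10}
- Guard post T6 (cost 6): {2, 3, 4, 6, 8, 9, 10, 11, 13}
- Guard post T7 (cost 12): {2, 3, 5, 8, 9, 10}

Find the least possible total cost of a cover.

14

T3, T4 together cover every gallery (T3 ∪ T4 = {2, 3, 4, 5, 6, 7, 8, 9, 10, 11, 12, 13}); total cost 12 + 2 = 14.
The greedy pick T4, T6, T3 costs 20; no covering selection beats 14.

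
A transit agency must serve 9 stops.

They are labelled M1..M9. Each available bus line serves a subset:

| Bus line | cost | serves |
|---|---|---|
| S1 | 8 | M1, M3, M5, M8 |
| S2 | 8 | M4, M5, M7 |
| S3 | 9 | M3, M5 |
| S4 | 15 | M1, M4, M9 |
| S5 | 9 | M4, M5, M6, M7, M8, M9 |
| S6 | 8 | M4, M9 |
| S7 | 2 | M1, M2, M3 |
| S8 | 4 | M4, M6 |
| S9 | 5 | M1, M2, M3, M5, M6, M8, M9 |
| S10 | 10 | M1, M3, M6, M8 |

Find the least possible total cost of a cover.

11

S5, S7 together cover every stop (S5 ∪ S7 = {M1, M2, M3, M4, M5, M6, M7, M8, M9}); total cost 9 + 2 = 11.
The greedy pick S7, S9, S2 costs 15; no covering selection beats 11.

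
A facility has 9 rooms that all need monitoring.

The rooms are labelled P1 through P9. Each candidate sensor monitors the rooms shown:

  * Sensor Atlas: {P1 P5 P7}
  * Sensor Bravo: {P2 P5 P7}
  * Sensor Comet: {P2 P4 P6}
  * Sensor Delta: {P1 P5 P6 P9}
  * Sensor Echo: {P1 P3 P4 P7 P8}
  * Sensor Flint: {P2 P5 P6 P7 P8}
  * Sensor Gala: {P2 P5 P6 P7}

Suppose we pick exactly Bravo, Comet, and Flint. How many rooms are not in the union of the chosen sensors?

Union of Bravo, Comet, Flint = {P2, P4, P5, P6, P7, P8}.
Not covered: P1, P3, P9 — 3 rooms.

3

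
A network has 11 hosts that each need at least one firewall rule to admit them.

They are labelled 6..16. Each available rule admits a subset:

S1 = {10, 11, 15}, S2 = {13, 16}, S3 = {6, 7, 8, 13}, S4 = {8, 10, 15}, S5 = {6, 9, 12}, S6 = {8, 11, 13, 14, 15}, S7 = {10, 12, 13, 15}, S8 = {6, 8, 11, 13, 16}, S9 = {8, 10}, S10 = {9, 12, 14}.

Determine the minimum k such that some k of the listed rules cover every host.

4

Take {S3, S7, S8, S10}. Their union is {6, 7, 8, 9, 10, 11, 12, 13, 14, 15, 16}, which is all 11 hosts.
Only S3 contains 7, so S3 is forced; the remaining 7 hosts need at least 3 more rules (each remaining rule adds at most 3) — so at least 4 rules are needed, and 4 is optimal.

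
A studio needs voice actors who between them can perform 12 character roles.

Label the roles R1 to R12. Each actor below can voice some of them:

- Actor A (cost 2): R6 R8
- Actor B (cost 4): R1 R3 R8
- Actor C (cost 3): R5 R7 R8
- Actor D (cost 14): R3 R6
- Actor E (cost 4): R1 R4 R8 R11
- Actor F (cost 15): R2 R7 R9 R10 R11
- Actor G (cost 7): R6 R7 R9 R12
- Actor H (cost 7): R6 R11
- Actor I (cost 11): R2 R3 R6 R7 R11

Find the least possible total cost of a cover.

33

B, C, E, F, G together cover every role (B ∪ C ∪ E ∪ F ∪ G = {R1, R2, R3, R4, R5, R6, R7, R8, R9, R10, R11, R12}); total cost 4 + 3 + 4 + 15 + 7 = 33.
The greedy pick A, E, C, G, B, F costs 35; no covering selection beats 33.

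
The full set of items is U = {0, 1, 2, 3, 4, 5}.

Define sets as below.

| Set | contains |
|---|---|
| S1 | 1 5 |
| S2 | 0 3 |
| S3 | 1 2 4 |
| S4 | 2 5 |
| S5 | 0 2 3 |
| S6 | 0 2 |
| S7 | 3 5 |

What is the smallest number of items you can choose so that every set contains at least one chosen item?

3

The 3 items {1, 2, 3} hit every set.
No choice of 2 items meets every set, so 3 is the minimum.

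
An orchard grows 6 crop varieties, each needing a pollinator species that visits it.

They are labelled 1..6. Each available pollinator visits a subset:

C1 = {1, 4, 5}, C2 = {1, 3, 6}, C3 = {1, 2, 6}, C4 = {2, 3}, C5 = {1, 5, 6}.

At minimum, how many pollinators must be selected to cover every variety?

Take {C1, C2, C4}. Their union is {1, 2, 3, 4, 5, 6}, which is all 6 varieties.
Only C1 contains 4, so C1 is forced; the remaining 3 varieties need at least 2 more pollinators (each remaining pollinator adds at most 2) — so at least 3 pollinators are needed, and 3 is optimal.

3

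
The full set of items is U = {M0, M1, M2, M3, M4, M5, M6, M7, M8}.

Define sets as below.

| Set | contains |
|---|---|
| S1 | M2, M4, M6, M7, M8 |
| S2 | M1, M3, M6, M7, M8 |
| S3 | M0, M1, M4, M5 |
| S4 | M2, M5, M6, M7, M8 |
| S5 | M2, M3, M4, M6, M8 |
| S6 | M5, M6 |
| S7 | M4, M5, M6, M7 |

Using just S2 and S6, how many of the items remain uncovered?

Union of S2, S6 = {M1, M3, M5, M6, M7, M8}.
Not covered: M0, M2, M4 — 3 items.

3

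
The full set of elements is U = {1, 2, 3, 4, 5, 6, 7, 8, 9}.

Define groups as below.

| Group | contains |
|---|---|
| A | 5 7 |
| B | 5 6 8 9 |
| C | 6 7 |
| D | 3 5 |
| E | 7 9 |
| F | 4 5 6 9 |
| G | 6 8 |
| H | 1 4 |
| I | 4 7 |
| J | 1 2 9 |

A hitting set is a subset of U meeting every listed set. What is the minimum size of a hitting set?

4

The 4 elements {1, 5, 6, 7} hit every group.
The groups D, G, I, J are pairwise disjoint, so any hitting set needs a separate element for each — at least 4. Hence 4 is optimal.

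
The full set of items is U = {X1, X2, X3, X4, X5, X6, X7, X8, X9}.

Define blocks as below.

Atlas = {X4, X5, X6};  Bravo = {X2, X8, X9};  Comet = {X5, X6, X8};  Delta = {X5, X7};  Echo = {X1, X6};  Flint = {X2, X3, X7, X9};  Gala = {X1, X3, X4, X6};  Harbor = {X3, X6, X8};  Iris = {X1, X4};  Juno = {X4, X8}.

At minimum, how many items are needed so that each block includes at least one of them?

H = {X1, X3, X5, X8} meets every block (each contains at least one member of H), and |H| = 4.
No choice of 3 items meets every block, so 4 is the minimum.

4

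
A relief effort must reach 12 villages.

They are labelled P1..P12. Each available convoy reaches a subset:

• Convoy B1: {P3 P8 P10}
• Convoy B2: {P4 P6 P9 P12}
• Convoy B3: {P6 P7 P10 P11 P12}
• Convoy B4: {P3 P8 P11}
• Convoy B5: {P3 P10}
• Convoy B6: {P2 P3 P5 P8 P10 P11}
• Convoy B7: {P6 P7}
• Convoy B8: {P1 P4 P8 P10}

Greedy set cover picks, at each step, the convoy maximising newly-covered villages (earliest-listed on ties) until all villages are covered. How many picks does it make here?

4

Greedy: pick B6 (covers 6 new) → pick B2 (covers 4 new) → pick B3 (covers 1 new) → pick B8 (covers 1 new). Total picks: 4.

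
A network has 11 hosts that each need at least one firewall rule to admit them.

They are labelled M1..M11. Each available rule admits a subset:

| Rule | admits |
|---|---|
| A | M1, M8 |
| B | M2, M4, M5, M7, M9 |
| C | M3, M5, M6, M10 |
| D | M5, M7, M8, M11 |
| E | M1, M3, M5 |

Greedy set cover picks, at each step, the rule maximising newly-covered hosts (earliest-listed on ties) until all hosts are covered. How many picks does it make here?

Greedy: pick B (covers 5 new) → pick C (covers 3 new) → pick A (covers 2 new) → pick D (covers 1 new). Total picks: 4.

4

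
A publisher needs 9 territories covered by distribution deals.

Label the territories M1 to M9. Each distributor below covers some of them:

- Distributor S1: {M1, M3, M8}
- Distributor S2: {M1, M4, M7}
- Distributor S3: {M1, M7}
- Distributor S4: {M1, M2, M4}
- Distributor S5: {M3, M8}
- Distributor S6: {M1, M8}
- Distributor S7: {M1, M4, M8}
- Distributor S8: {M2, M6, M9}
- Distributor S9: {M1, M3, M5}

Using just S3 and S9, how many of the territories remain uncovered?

5

Union of S3, S9 = {M1, M3, M5, M7}.
Not covered: M2, M4, M6, M8, M9 — 5 territories.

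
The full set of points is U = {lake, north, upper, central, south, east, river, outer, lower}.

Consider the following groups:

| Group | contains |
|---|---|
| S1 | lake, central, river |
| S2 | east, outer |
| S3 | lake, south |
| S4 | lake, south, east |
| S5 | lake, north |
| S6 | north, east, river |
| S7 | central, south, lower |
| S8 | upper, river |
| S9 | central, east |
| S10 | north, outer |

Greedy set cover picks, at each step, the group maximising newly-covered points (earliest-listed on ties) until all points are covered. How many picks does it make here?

5

Greedy: pick S1 (covers 3 new) → pick S2 (covers 2 new) → pick S7 (covers 2 new) → pick S5 (covers 1 new) → pick S8 (covers 1 new). Total picks: 5.
(The true minimum cover uses only 4 groups, so greedy is not optimal here.)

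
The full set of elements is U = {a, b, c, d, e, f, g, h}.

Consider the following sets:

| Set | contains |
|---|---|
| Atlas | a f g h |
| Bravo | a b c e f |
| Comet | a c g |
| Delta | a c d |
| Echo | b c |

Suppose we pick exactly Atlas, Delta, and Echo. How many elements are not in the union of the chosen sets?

Union of Atlas, Delta, Echo = {a, b, c, d, f, g, h}.
Not covered: e — 1 element.

1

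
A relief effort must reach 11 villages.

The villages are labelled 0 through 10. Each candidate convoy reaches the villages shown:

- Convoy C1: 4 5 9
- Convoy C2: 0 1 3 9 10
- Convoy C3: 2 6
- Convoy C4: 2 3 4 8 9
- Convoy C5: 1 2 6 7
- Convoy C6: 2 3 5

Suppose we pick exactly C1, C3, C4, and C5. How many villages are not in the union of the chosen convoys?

2

Union of C1, C3, C4, C5 = {1, 2, 3, 4, 5, 6, 7, 8, 9}.
Not covered: 0, 10 — 2 villages.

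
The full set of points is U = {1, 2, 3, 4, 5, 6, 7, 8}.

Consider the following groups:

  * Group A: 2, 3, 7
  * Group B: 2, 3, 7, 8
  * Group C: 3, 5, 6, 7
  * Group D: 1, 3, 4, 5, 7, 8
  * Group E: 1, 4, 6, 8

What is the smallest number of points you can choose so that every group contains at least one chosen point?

H = {1, 7} meets every group (each contains at least one member of H), and |H| = 2.
The groups A, E are pairwise disjoint, so any hitting set needs a separate point for each — at least 2. Hence 2 is optimal.

2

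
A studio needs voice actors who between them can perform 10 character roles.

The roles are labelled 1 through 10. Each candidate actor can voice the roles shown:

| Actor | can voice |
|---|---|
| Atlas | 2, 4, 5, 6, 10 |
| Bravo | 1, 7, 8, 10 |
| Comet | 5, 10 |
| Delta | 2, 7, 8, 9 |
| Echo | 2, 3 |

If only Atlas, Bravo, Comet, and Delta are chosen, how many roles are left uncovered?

Union of Atlas, Bravo, Comet, Delta = {1, 2, 4, 5, 6, 7, 8, 9, 10}.
Not covered: 3 — 1 role.

1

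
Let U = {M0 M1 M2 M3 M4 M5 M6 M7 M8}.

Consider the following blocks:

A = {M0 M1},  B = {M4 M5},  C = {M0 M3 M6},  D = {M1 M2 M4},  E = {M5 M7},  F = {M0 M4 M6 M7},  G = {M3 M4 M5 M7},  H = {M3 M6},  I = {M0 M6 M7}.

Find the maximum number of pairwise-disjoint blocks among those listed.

A, B, H are pairwise disjoint (A={M0,M1}; B={M4,M5}; H={M3,M6}).
Every remaining block overlaps one of these, and no 4 of the listed blocks are pairwise disjoint, so 3 is the maximum.

3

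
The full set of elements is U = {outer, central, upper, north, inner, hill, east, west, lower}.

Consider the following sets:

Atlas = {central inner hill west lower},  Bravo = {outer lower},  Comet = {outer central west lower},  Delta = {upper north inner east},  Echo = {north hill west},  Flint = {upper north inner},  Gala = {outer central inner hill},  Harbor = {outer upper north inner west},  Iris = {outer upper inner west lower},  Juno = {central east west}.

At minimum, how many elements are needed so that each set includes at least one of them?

Take H = {outer, upper, west}. Each listed set contains at least one of these, so H is a hitting set of size 3.
The sets Bravo, Flint, Juno are pairwise disjoint, so any hitting set needs a separate element for each — at least 3. Hence 3 is optimal.

3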